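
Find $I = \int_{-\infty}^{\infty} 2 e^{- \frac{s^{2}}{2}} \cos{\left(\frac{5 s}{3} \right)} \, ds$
$\frac{2 \sqrt{2} \sqrt{\pi}}{e^{\frac{25}{18}}}$

Define $I(b) = \int_{-\infty}^{\infty} 2 e^{- \frac{s^{2}}{2}} \cos{\left(b s \right)} \, ds$.

Differentiating under the integral sign,
$$I'(b) = \int_{-\infty}^{\infty} - 2 s e^{- \frac{s^{2}}{2}} \sin{\left(b s \right)} \, ds.$$

Integrate $\int_{-\infty}^{\infty} s \sin(b s)\, e^{- \frac{s^{2}}{2}}\, ds$ by parts with $u = \sin(b s)$ and $dv = s\, e^{- \frac{s^{2}}{2}}\, ds$, giving $v = - e^{- \frac{s^{2}}{2}}$. The boundary term vanishes and
$$\int_{-\infty}^{\infty} s \sin(b s)\, e^{- \frac{s^{2}}{2}}\, ds = b \int_{-\infty}^{\infty} \cos(b s)\, e^{- \frac{s^{2}}{2}}\, ds,$$
so $I'(b) = - b\, I(b)$.

This is a separable first-order ODE; solving with the initial condition $I(0) = \int_{-\infty}^{\infty} 2 e^{- \frac{s^{2}}{2}}\,ds = 2 \sqrt{2} \sqrt{\pi}$ gives
$$I(b) = 2 \sqrt{2} \sqrt{\pi} e^{- \frac{b^{2}}{2}}.$$

Setting $b = \frac{5}{3}$:
$$I = \frac{2 \sqrt{2} \sqrt{\pi}}{e^{\frac{25}{18}}}.$$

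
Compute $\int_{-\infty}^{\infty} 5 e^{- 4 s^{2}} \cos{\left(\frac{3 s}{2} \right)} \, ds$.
$\frac{5 \sqrt{\pi}}{2 e^{\frac{9}{64}}}$

Define $I(b) = \int_{-\infty}^{\infty} 5 e^{- 4 s^{2}} \cos{\left(b s \right)} \, ds$.

Differentiating under the integral sign,
$$I'(b) = \int_{-\infty}^{\infty} - 5 s e^{- 4 s^{2}} \sin{\left(b s \right)} \, ds.$$

Integrate $\int_{-\infty}^{\infty} s \sin(b s)\, e^{- 4 s^{2}}\, ds$ by parts with $u = \sin(b s)$ and $dv = s\, e^{- 4 s^{2}}\, ds$, giving $v = - \frac{e^{- 4 s^{2}}}{8}$. The boundary term vanishes and
$$\int_{-\infty}^{\infty} s \sin(b s)\, e^{- 4 s^{2}}\, ds = \frac{b}{8} \int_{-\infty}^{\infty} \cos(b s)\, e^{- 4 s^{2}}\, ds,$$
so $I'(b) = - \frac{b}{8}\, I(b)$.

This is a separable first-order ODE; solving with the initial condition $I(0) = \int_{-\infty}^{\infty} 5 e^{- 4 s^{2}}\,ds = \frac{5 \sqrt{\pi}}{2}$ gives
$$I(b) = \frac{5 \sqrt{\pi} e^{- \frac{b^{2}}{16}}}{2}.$$

Setting $b = \frac{3}{2}$:
$$I = \frac{5 \sqrt{\pi}}{2 e^{\frac{9}{64}}}.$$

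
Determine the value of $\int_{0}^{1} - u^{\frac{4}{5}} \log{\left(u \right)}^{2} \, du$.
$- \frac{250}{729}$

Start from the elementary integral
$$J(a) = \int_{0}^{1} - u^{a} \, du = - \frac{1}{a + 1}.$$

Differentiating under the integral sign brings down a factor of $\ln u$:
$$\frac{dJ}{da} = \int_{0}^{1} - u^{a} \log{\left(u \right)} \, du = \frac{1}{\left(a + 1\right)^{2}}.$$

Repeating twice in total — each differentiation brings down another $\ln u$ — gives
$$\frac{d^{2}J}{da^{2}} = \int_{0}^{1} - u^{a} \log{\left(u \right)}^{2} \, du = - \frac{2}{\left(a + 1\right)^{3}},$$
and the integrand here is exactly the target integrand, so $I = - \frac{2}{\left(a + 1\right)^{3}}$.

Setting $a = \frac{4}{5}$:
$$I = - \frac{250}{729}.$$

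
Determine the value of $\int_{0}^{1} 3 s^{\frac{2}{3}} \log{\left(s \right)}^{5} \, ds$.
$- \frac{52488}{3125}$

Consider the simpler parametrised integral
$$J(a) = \int_{0}^{1} 3 s^{a} \, ds = \frac{3}{a + 1}.$$

Differentiating under the integral sign brings down a factor of $\ln s$:
$$\frac{dJ}{da} = \int_{0}^{1} 3 s^{a} \log{\left(s \right)} \, ds = - \frac{3}{\left(a + 1\right)^{2}}.$$

Repeating $5$ times in total — each differentiation brings down another $\ln s$ — gives
$$\frac{d^{5}J}{da^{5}} = \int_{0}^{1} 3 s^{a} \log{\left(s \right)}^{5} \, ds = - \frac{360}{\left(a + 1\right)^{6}},$$
and the integrand here is exactly the target integrand, so $I = - \frac{360}{\left(a + 1\right)^{6}}$.

Setting $a = \frac{2}{3}$:
$$I = - \frac{52488}{3125}.$$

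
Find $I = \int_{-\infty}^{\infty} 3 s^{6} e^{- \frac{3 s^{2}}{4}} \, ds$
$\frac{80 \sqrt{3} \sqrt{\pi}}{9}$

Consider the simpler parametrised integral
$$J(a) = \int_{-\infty}^{\infty} 3 e^{- a s^{2}} \, ds = \frac{3 \sqrt{\pi}}{\sqrt{a}}.$$

Differentiating under the integral sign brings down a factor of $(-s^2)$:
$$\frac{dJ}{da} = \int_{-\infty}^{\infty} - 3 s^{2} e^{- a s^{2}} \, ds = - \frac{3 \sqrt{\pi}}{2 a^{\frac{3}{2}}}.$$

Repeating $3$ times in total — each differentiation brings down another $(-s^2)$ — gives
$$\frac{d^{3}J}{da^{3}} = \int_{-\infty}^{\infty} - 3 s^{6} e^{- a s^{2}} \, ds = - \frac{45 \sqrt{\pi}}{8 a^{\frac{7}{2}}},$$
and the integrand here is $(-1)^{3}$ times the target integrand, so $I = (-1)^{3}\,\frac{d^{3}J}{da^{3}} = \frac{45 \sqrt{\pi}}{8 a^{\frac{7}{2}}}$.

Setting $a = \frac{3}{4}$:
$$I = \frac{80 \sqrt{3} \sqrt{\pi}}{9}.$$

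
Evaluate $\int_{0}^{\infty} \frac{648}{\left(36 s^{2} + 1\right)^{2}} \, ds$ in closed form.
$27 \pi$

Recall the elementary integral
$$J(a) = \int_{0}^{\infty} \frac{1}{2 \left(a^{2} + s^{2}\right)} \, ds = \frac{\pi}{4 a}.$$

Differentiating under the integral sign with respect to $a$,
$$\frac{dJ}{da} = \int_{0}^{\infty} - \frac{a}{\left(a^{2} + s^{2}\right)^{2}} \, ds = - \frac{\pi}{4 a^{2}},$$
so $\int_{0}^{\infty} \frac{1}{2 \left(a^{2} + s^{2}\right)^{2}} \, ds = \frac{\pi}{8 a^{3}}$.

Setting $a = \frac{1}{6}$:
$$I = 27 \pi.$$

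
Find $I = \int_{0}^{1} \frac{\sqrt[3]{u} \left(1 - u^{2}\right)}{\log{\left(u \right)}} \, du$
$\log{\left(\frac{2}{5} \right)}$

Introduce a parameter $a$ in the exponent: let $I(a) = \int_{0}^{1} \frac{- u^{\frac{7}{3}} + u^{a}}{\log{\left(u \right)}} \, du$.

Since $\dfrac{\partial}{\partial a}\,u^{a} = u^{a} \ln u$, the $\ln u$ in the denominator cancels and
$$\frac{dI}{da} = \int_{0}^{1} u^{a} \, du = \left[\frac{u^{a+1}}{a+1}\right]_0^1 = \frac{1}{a + 1}.$$

Integrating with respect to $a$ gives $I(a) = \log{\left(\frac{3 a}{10} + \frac{3}{10} \right)} + C$.

At $a = \frac{7}{3}$ the integrand is identically $0$, so $I(\frac{7}{3}) = 0$. The closed form gives $0$, hence $C = 0$.

Setting $a = \frac{1}{3}$:
$$I = \log{\left(\frac{2}{5} \right)}.$$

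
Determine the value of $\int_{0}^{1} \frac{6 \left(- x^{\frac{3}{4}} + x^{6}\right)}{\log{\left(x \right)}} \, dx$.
$\log{\left(4096 \right)}$

Consider the one-parameter family: let $I(a) = \int_{0}^{1} \frac{6 \left(x^{6} - x^{a}\right)}{\log{\left(x \right)}} \, dx$.

Since $\dfrac{\partial}{\partial a}\,x^{a} = x^{a} \ln x$, the $\ln x$ in the denominator cancels and
$$\frac{dI}{da} = \int_{0}^{1} -6 x^{a} \, dx = -6 \left[\frac{x^{a+1}}{a+1}\right]_0^1 = - \frac{6}{a + 1}.$$

Integrating with respect to $a$ gives $I(a) = \log{\left(\frac{117649}{\left(a + 1\right)^{6}} \right)} + C$.

At $a = 6$ the integrand is identically $0$, so $I(6) = 0$. The closed form gives $0$, hence $C = 0$.

Setting $a = \frac{3}{4}$:
$$I = \log{\left(4096 \right)}.$$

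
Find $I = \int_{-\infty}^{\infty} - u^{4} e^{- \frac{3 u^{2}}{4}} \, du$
$- \frac{8 \sqrt{3} \sqrt{\pi}}{9}$

Begin with the known integral
$$J(a) = \int_{-\infty}^{\infty} - e^{- a u^{2}} \, du = - \frac{\sqrt{\pi}}{\sqrt{a}}.$$

Differentiating under the integral sign brings down a factor of $(-u^2)$:
$$\frac{dJ}{da} = \int_{-\infty}^{\infty} u^{2} e^{- a u^{2}} \, du = \frac{\sqrt{\pi}}{2 a^{\frac{3}{2}}}.$$

Repeating twice in total — each differentiation brings down another $(-u^2)$ — gives
$$\frac{d^{2}J}{da^{2}} = \int_{-\infty}^{\infty} - u^{4} e^{- a u^{2}} \, du = - \frac{3 \sqrt{\pi}}{4 a^{\frac{5}{2}}},$$
and the integrand here is exactly the target integrand, so $I = - \frac{3 \sqrt{\pi}}{4 a^{\frac{5}{2}}}$.

Setting $a = \frac{3}{4}$:
$$I = - \frac{8 \sqrt{3} \sqrt{\pi}}{9}.$$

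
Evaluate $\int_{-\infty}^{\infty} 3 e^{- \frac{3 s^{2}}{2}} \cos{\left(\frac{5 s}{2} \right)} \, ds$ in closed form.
$\frac{\sqrt{6} \sqrt{\pi}}{e^{\frac{25}{24}}}$

Let $b$ denote the cosine frequency and define $I(b) = \int_{-\infty}^{\infty} 3 e^{- \frac{3 s^{2}}{2}} \cos{\left(b s \right)} \, ds$.

Differentiating under the integral sign,
$$I'(b) = \int_{-\infty}^{\infty} - 3 s e^{- \frac{3 s^{2}}{2}} \sin{\left(b s \right)} \, ds.$$

Integrate $\int_{-\infty}^{\infty} s \sin(b s)\, e^{- \frac{3 s^{2}}{2}}\, ds$ by parts with $u = \sin(b s)$ and $dv = s\, e^{- \frac{3 s^{2}}{2}}\, ds$, giving $v = - \frac{e^{- \frac{3 s^{2}}{2}}}{3}$. The boundary term vanishes and
$$\int_{-\infty}^{\infty} s \sin(b s)\, e^{- \frac{3 s^{2}}{2}}\, ds = \frac{b}{3} \int_{-\infty}^{\infty} \cos(b s)\, e^{- \frac{3 s^{2}}{2}}\, ds,$$
so $I'(b) = - \frac{b}{3}\, I(b)$.

This is a separable first-order ODE; solving with the initial condition $I(0) = \int_{-\infty}^{\infty} 3 e^{- \frac{3 s^{2}}{2}}\,ds = \sqrt{6} \sqrt{\pi}$ gives
$$I(b) = \sqrt{6} \sqrt{\pi} e^{- \frac{b^{2}}{6}}.$$

Setting $b = \frac{5}{2}$:
$$I = \frac{\sqrt{6} \sqrt{\pi}}{e^{\frac{25}{24}}}.$$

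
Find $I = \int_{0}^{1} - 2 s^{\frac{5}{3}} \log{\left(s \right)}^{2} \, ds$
$- \frac{27}{128}$

Start from the elementary integral
$$J(a) = \int_{0}^{1} - 2 s^{a} \, ds = - \frac{2}{a + 1}.$$

Differentiating under the integral sign brings down a factor of $\ln s$:
$$\frac{dJ}{da} = \int_{0}^{1} - 2 s^{a} \log{\left(s \right)} \, ds = \frac{2}{\left(a + 1\right)^{2}}.$$

Repeating twice in total — each differentiation brings down another $\ln s$ — gives
$$\frac{d^{2}J}{da^{2}} = \int_{0}^{1} - 2 s^{a} \log{\left(s \right)}^{2} \, ds = - \frac{4}{\left(a + 1\right)^{3}},$$
and the integrand here is exactly the target integrand, so $I = - \frac{4}{\left(a + 1\right)^{3}}$.

Setting $a = \frac{5}{3}$:
$$I = - \frac{27}{128}.$$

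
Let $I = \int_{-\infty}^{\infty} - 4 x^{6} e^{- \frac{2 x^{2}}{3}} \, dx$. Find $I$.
$- \frac{405 \sqrt{6} \sqrt{\pi}}{32}$

Start from the elementary integral
$$J(a) = \int_{-\infty}^{\infty} - 4 e^{- a x^{2}} \, dx = - \frac{4 \sqrt{\pi}}{\sqrt{a}}.$$

Differentiating under the integral sign brings down a factor of $(-x^2)$:
$$\frac{dJ}{da} = \int_{-\infty}^{\infty} 4 x^{2} e^{- a x^{2}} \, dx = \frac{2 \sqrt{\pi}}{a^{\frac{3}{2}}}.$$

Repeating $3$ times in total — each differentiation brings down another $(-x^2)$ — gives
$$\frac{d^{3}J}{da^{3}} = \int_{-\infty}^{\infty} 4 x^{6} e^{- a x^{2}} \, dx = \frac{15 \sqrt{\pi}}{2 a^{\frac{7}{2}}},$$
and the integrand here is $(-1)^{3}$ times the target integrand, so $I = (-1)^{3}\,\frac{d^{3}J}{da^{3}} = - \frac{15 \sqrt{\pi}}{2 a^{\frac{7}{2}}}$.

Setting $a = \frac{2}{3}$:
$$I = - \frac{405 \sqrt{6} \sqrt{\pi}}{32}.$$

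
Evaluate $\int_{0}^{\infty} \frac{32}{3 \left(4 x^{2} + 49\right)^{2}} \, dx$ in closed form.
$\frac{4 \pi}{1029}$

Recall the elementary integral
$$J(a) = \int_{0}^{\infty} \frac{2}{3 \left(a^{2} + x^{2}\right)} \, dx = \frac{\pi}{3 a}.$$

Differentiating under the integral sign with respect to $a$,
$$\frac{dJ}{da} = \int_{0}^{\infty} - \frac{4 a}{3 \left(a^{2} + x^{2}\right)^{2}} \, dx = - \frac{\pi}{3 a^{2}},$$
so $\int_{0}^{\infty} \frac{2}{3 \left(a^{2} + x^{2}\right)^{2}} \, dx = \frac{\pi}{6 a^{3}}$.

Setting $a = \frac{7}{2}$:
$$I = \frac{4 \pi}{1029}.$$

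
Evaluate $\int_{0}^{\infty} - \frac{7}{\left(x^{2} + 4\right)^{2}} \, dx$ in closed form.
$- \frac{7 \pi}{32}$

Recall the elementary integral
$$J(a) = \int_{0}^{\infty} - \frac{7}{a^{2} + x^{2}} \, dx = - \frac{7 \pi}{2 a}.$$

Differentiating under the integral sign with respect to $a$,
$$\frac{dJ}{da} = \int_{0}^{\infty} \frac{14 a}{\left(a^{2} + x^{2}\right)^{2}} \, dx = \frac{7 \pi}{2 a^{2}},$$
so $\int_{0}^{\infty} - \frac{7}{\left(a^{2} + x^{2}\right)^{2}} \, dx = - \frac{7 \pi}{4 a^{3}}$.

Setting $a = 2$:
$$I = - \frac{7 \pi}{32}.$$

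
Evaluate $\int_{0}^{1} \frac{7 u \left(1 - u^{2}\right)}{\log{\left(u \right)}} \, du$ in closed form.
$- \log{\left(128 \right)}$

Replace the exponent $3$ by a parameter $a$: let $I(a) = \int_{0}^{1} \frac{7 \left(u - u^{a}\right)}{\log{\left(u \right)}} \, du$.

Since $\dfrac{\partial}{\partial a}\,u^{a} = u^{a} \ln u$, the $\ln u$ in the denominator cancels and
$$\frac{dI}{da} = \int_{0}^{1} -7 u^{a} \, du = -7 \left[\frac{u^{a+1}}{a+1}\right]_0^1 = - \frac{7}{a + 1}.$$

Integrating with respect to $a$ gives $I(a) = \log{\left(\frac{128}{\left(a + 1\right)^{7}} \right)} + C$.

At $a = 1$ the integrand is identically $0$, so $I(1) = 0$. The closed form gives $0$, hence $C = 0$.

Setting $a = 3$:
$$I = - \log{\left(128 \right)}.$$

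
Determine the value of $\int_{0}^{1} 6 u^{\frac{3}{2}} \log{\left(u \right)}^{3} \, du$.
$- \frac{576}{625}$

Begin with the known integral
$$J(a) = \int_{0}^{1} 6 u^{a} \, du = \frac{6}{a + 1}.$$

Differentiating under the integral sign brings down a factor of $\ln u$:
$$\frac{dJ}{da} = \int_{0}^{1} 6 u^{a} \log{\left(u \right)} \, du = - \frac{6}{\left(a + 1\right)^{2}}.$$

Repeating $3$ times in total — each differentiation brings down another $\ln u$ — gives
$$\frac{d^{3}J}{da^{3}} = \int_{0}^{1} 6 u^{a} \log{\left(u \right)}^{3} \, du = - \frac{36}{\left(a + 1\right)^{4}},$$
and the integrand here is exactly the target integrand, so $I = - \frac{36}{\left(a + 1\right)^{4}}$.

Setting $a = \frac{3}{2}$:
$$I = - \frac{576}{625}.$$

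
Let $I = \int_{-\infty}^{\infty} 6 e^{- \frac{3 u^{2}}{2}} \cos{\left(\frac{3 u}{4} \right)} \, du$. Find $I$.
$\frac{2 \sqrt{6} \sqrt{\pi}}{e^{\frac{3}{32}}}$

Define $I(b) = \int_{-\infty}^{\infty} 6 e^{- \frac{3 u^{2}}{2}} \cos{\left(b u \right)} \, du$.

Differentiating under the integral sign,
$$I'(b) = \int_{-\infty}^{\infty} - 6 u e^{- \frac{3 u^{2}}{2}} \sin{\left(b u \right)} \, du.$$

Integrate $\int_{-\infty}^{\infty} u \sin(b u)\, e^{- \frac{3 u^{2}}{2}}\, du$ by parts with $w = \sin(b u)$ and $dv = u\, e^{- \frac{3 u^{2}}{2}}\, du$, giving $v = - \frac{e^{- \frac{3 u^{2}}{2}}}{3}$. The boundary term vanishes and
$$\int_{-\infty}^{\infty} u \sin(b u)\, e^{- \frac{3 u^{2}}{2}}\, du = \frac{b}{3} \int_{-\infty}^{\infty} \cos(b u)\, e^{- \frac{3 u^{2}}{2}}\, du,$$
so $I'(b) = - \frac{b}{3}\, I(b)$.

This is a separable first-order ODE; solving with the initial condition $I(0) = \int_{-\infty}^{\infty} 6 e^{- \frac{3 u^{2}}{2}}\,du = 2 \sqrt{6} \sqrt{\pi}$ gives
$$I(b) = 2 \sqrt{6} \sqrt{\pi} e^{- \frac{b^{2}}{6}}.$$

Setting $b = \frac{3}{4}$:
$$I = \frac{2 \sqrt{6} \sqrt{\pi}}{e^{\frac{3}{32}}}.$$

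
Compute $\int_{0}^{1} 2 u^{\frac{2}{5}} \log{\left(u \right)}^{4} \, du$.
$\frac{150000}{16807}$

Begin with the known integral
$$J(a) = \int_{0}^{1} 2 u^{a} \, du = \frac{2}{a + 1}.$$

Differentiating under the integral sign brings down a factor of $\ln u$:
$$\frac{dJ}{da} = \int_{0}^{1} 2 u^{a} \log{\left(u \right)} \, du = - \frac{2}{\left(a + 1\right)^{2}}.$$

Repeating $4$ times in total — each differentiation brings down another $\ln u$ — gives
$$\frac{d^{4}J}{da^{4}} = \int_{0}^{1} 2 u^{a} \log{\left(u \right)}^{4} \, du = \frac{48}{\left(a + 1\right)^{5}},$$
and the integrand here is exactly the target integrand, so $I = \frac{48}{\left(a + 1\right)^{5}}$.

Setting $a = \frac{2}{5}$:
$$I = \frac{150000}{16807}.$$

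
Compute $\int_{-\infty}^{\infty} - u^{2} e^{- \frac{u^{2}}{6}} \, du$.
$- 3 \sqrt{6} \sqrt{\pi}$

Start from the elementary integral
$$J(a) = \int_{-\infty}^{\infty} - e^{- a u^{2}} \, du = - \frac{\sqrt{\pi}}{\sqrt{a}}.$$

Differentiating under the integral sign brings down a factor of $(-u^2)$:
$$\frac{dJ}{da} = \int_{-\infty}^{\infty} u^{2} e^{- a u^{2}} \, du = \frac{\sqrt{\pi}}{2 a^{\frac{3}{2}}}.$$

The integral on the left is $-I$, so $I = - \frac{\sqrt{\pi}}{2 a^{\frac{3}{2}}}$.

Setting $a = \frac{1}{6}$:
$$I = - 3 \sqrt{6} \sqrt{\pi}.$$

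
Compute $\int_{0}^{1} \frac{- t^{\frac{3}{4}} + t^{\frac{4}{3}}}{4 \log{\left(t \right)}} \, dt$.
$- \frac{\log{\left(3 \right)}}{4} + \frac{\log{\left(2 \right)}}{2}$

Consider the one-parameter family: let $I(a) = \int_{0}^{1} \frac{t^{\frac{4}{3}} - t^{a}}{4 \log{\left(t \right)}} \, dt$.

Since $\dfrac{\partial}{\partial a}\,t^{a} = t^{a} \ln t$, the $\ln t$ in the denominator cancels and
$$\frac{dI}{da} = \int_{0}^{1} - \frac{1}{4} t^{a} \, dt = - \frac{1}{4} \left[\frac{t^{a+1}}{a+1}\right]_0^1 = - \frac{1}{4 a + 4}.$$

Integrating with respect to $a$ gives $I(a) = - \frac{\log{\left(a + 1 \right)}}{4} - \frac{\log{\left(3 \right)}}{4} + \frac{\log{\left(7 \right)}}{4} + C$.

At $a = \frac{4}{3}$ the integrand is identically $0$, so $I(\frac{4}{3}) = 0$. The closed form gives $0$, hence $C = 0$.

Setting $a = \frac{3}{4}$:
$$I = - \frac{\log{\left(3 \right)}}{4} + \frac{\log{\left(2 \right)}}{2}.$$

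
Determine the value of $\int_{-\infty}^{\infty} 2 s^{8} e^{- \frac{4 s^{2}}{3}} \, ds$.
$\frac{8505 \sqrt{3} \sqrt{\pi}}{4096}$

Start from the elementary integral
$$J(a) = \int_{-\infty}^{\infty} 2 e^{- a s^{2}} \, ds = \frac{2 \sqrt{\pi}}{\sqrt{a}}.$$

Differentiating under the integral sign brings down a factor of $(-s^2)$:
$$\frac{dJ}{da} = \int_{-\infty}^{\infty} - 2 s^{2} e^{- a s^{2}} \, ds = - \frac{\sqrt{\pi}}{a^{\frac{3}{2}}}.$$

Repeating $4$ times in total — each differentiation brings down another $(-s^2)$ — gives
$$\frac{d^{4}J}{da^{4}} = \int_{-\infty}^{\infty} 2 s^{8} e^{- a s^{2}} \, ds = \frac{105 \sqrt{\pi}}{8 a^{\frac{9}{2}}},$$
and the integrand here is exactly the target integrand, so $I = \frac{105 \sqrt{\pi}}{8 a^{\frac{9}{2}}}$.

Setting $a = \frac{4}{3}$:
$$I = \frac{8505 \sqrt{3} \sqrt{\pi}}{4096}.$$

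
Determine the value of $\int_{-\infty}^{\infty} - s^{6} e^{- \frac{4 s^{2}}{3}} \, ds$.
$- \frac{405 \sqrt{3} \sqrt{\pi}}{1024}$

Begin with the known integral
$$J(a) = \int_{-\infty}^{\infty} - e^{- a s^{2}} \, ds = - \frac{\sqrt{\pi}}{\sqrt{a}}.$$

Differentiating under the integral sign brings down a factor of $(-s^2)$:
$$\frac{dJ}{da} = \int_{-\infty}^{\infty} s^{2} e^{- a s^{2}} \, ds = \frac{\sqrt{\pi}}{2 a^{\frac{3}{2}}}.$$

Repeating $3$ times in total — each differentiation brings down another $(-s^2)$ — gives
$$\frac{d^{3}J}{da^{3}} = \int_{-\infty}^{\infty} s^{6} e^{- a s^{2}} \, ds = \frac{15 \sqrt{\pi}}{8 a^{\frac{7}{2}}},$$
and the integrand here is $(-1)^{3}$ times the target integrand, so $I = (-1)^{3}\,\frac{d^{3}J}{da^{3}} = - \frac{15 \sqrt{\pi}}{8 a^{\frac{7}{2}}}$.

Setting $a = \frac{4}{3}$:
$$I = - \frac{405 \sqrt{3} \sqrt{\pi}}{1024}.$$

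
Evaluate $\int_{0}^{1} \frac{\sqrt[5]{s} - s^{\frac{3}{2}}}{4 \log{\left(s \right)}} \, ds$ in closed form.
$\log{\left(\frac{\sqrt{10} \sqrt[4]{3}}{5} \right)}$

Introduce a parameter $a$ in the exponent: let $I(a) = \int_{0}^{1} \frac{- s^{\frac{3}{2}} + s^{a}}{4 \log{\left(s \right)}} \, ds$.

Since $\dfrac{\partial}{\partial a}\,s^{a} = s^{a} \ln s$, the $\ln s$ in the denominator cancels and
$$\frac{dI}{da} = \int_{0}^{1} \frac{1}{4} s^{a} \, ds = \frac{1}{4} \left[\frac{s^{a+1}}{a+1}\right]_0^1 = \frac{1}{4 \left(a + 1\right)}.$$

Integrating with respect to $a$ gives $I(a) = \frac{\log{\left(a + 1 \right)}}{4} - \frac{\log{\left(5 \right)}}{4} + \frac{\log{\left(2 \right)}}{4} + C$.

At $a = \frac{3}{2}$ the integrand is identically $0$, so $I(\frac{3}{2}) = 0$. The closed form gives $0$, hence $C = 0$.

Setting $a = \frac{1}{5}$:
$$I = \log{\left(\frac{\sqrt{10} \sqrt[4]{3}}{5} \right)}.$$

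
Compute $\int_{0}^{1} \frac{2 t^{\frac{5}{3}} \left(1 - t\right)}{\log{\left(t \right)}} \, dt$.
$\log{\left(\frac{64}{121} \right)}$

Consider the one-parameter family: let $I(a) = \int_{0}^{1} \frac{2 \left(- t^{\frac{8}{3}} + t^{a}\right)}{\log{\left(t \right)}} \, dt$.

Since $\dfrac{\partial}{\partial a}\,t^{a} = t^{a} \ln t$, the $\ln t$ in the denominator cancels and
$$\frac{dI}{da} = \int_{0}^{1} 2 t^{a} \, dt = 2 \left[\frac{t^{a+1}}{a+1}\right]_0^1 = \frac{2}{a + 1}.$$

Integrating with respect to $a$ gives $I(a) = \log{\left(\frac{9 \left(a + 1\right)^{2}}{121} \right)} + C$.

At $a = \frac{8}{3}$ the integrand is identically $0$, so $I(\frac{8}{3}) = 0$. The closed form gives $0$, hence $C = 0$.

Setting $a = \frac{5}{3}$:
$$I = \log{\left(\frac{64}{121} \right)}.$$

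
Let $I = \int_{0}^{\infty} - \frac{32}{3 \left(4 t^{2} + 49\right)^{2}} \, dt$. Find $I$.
$- \frac{4 \pi}{1029}$

Begin with the known result
$$J(a) = \int_{0}^{\infty} - \frac{2}{3 \left(a^{2} + t^{2}\right)} \, dt = - \frac{\pi}{3 a}.$$

Differentiating under the integral sign with respect to $a$,
$$\frac{dJ}{da} = \int_{0}^{\infty} \frac{4 a}{3 \left(a^{2} + t^{2}\right)^{2}} \, dt = \frac{\pi}{3 a^{2}},$$
so $\int_{0}^{\infty} - \frac{2}{3 \left(a^{2} + t^{2}\right)^{2}} \, dt = - \frac{\pi}{6 a^{3}}$.

Setting $a = \frac{7}{2}$:
$$I = - \frac{4 \pi}{1029}.$$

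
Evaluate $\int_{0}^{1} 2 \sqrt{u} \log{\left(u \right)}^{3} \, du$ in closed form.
$- \frac{64}{27}$

Start from the elementary integral
$$J(a) = \int_{0}^{1} 2 u^{a} \, du = \frac{2}{a + 1}.$$

Differentiating under the integral sign brings down a factor of $\ln u$:
$$\frac{dJ}{da} = \int_{0}^{1} 2 u^{a} \log{\left(u \right)} \, du = - \frac{2}{\left(a + 1\right)^{2}}.$$

Repeating $3$ times in total — each differentiation brings down another $\ln u$ — gives
$$\frac{d^{3}J}{da^{3}} = \int_{0}^{1} 2 u^{a} \log{\left(u \right)}^{3} \, du = - \frac{12}{\left(a + 1\right)^{4}},$$
and the integrand here is exactly the target integrand, so $I = - \frac{12}{\left(a + 1\right)^{4}}$.

Setting $a = \frac{1}{2}$:
$$I = - \frac{64}{27}.$$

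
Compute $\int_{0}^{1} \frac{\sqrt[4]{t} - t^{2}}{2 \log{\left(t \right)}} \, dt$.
$\log{\left(\frac{\sqrt{15}}{6} \right)}$

Introduce a parameter $a$ in the exponent: let $I(a) = \int_{0}^{1} \frac{- t^{2} + t^{a}}{2 \log{\left(t \right)}} \, dt$.

Since $\dfrac{\partial}{\partial a}\,t^{a} = t^{a} \ln t$, the $\ln t$ in the denominator cancels and
$$\frac{dI}{da} = \int_{0}^{1} \frac{1}{2} t^{a} \, dt = \frac{1}{2} \left[\frac{t^{a+1}}{a+1}\right]_0^1 = \frac{1}{2 \left(a + 1\right)}.$$

Integrating with respect to $a$ gives $I(a) = \frac{\log{\left(a + 1 \right)}}{2} - \frac{\log{\left(3 \right)}}{2} + C$.

At $a = 2$ the integrand is identically $0$, so $I(2) = 0$. The closed form gives $0$, hence $C = 0$.

Setting $a = \frac{1}{4}$:
$$I = \log{\left(\frac{\sqrt{15}}{6} \right)}.$$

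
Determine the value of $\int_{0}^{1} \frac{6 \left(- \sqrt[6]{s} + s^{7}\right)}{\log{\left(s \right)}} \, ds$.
$- \log{\left(\frac{117649}{12230590464} \right)}$

Replace the exponent $\frac{1}{6}$ by a parameter $a$: let $I(a) = \int_{0}^{1} \frac{6 \left(s^{7} - s^{a}\right)}{\log{\left(s \right)}} \, ds$.

Since $\dfrac{\partial}{\partial a}\,s^{a} = s^{a} \ln s$, the $\ln s$ in the denominator cancels and
$$\frac{dI}{da} = \int_{0}^{1} -6 s^{a} \, ds = -6 \left[\frac{s^{a+1}}{a+1}\right]_0^1 = - \frac{6}{a + 1}.$$

Integrating with respect to $a$ gives $I(a) = - \log{\left(\frac{\left(a + 1\right)^{6}}{262144} \right)} + C$.

At $a = 7$ the integrand is identically $0$, so $I(7) = 0$. The closed form gives $0$, hence $C = 0$.

Setting $a = \frac{1}{6}$:
$$I = - \log{\left(\frac{117649}{12230590464} \right)}.$$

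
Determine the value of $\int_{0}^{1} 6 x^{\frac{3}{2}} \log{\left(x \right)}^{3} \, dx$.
$- \frac{576}{625}$

Start from the elementary integral
$$J(a) = \int_{0}^{1} 6 x^{a} \, dx = \frac{6}{a + 1}.$$

Differentiating under the integral sign brings down a factor of $\ln x$:
$$\frac{dJ}{da} = \int_{0}^{1} 6 x^{a} \log{\left(x \right)} \, dx = - \frac{6}{\left(a + 1\right)^{2}}.$$

Repeating $3$ times in total — each differentiation brings down another $\ln x$ — gives
$$\frac{d^{3}J}{da^{3}} = \int_{0}^{1} 6 x^{a} \log{\left(x \right)}^{3} \, dx = - \frac{36}{\left(a + 1\right)^{4}},$$
and the integrand here is exactly the target integrand, so $I = - \frac{36}{\left(a + 1\right)^{4}}$.

Setting $a = \frac{3}{2}$:
$$I = - \frac{576}{625}.$$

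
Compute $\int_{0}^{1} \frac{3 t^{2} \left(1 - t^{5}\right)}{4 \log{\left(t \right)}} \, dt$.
$\log{\left(\frac{6^{\frac{3}{4}}}{8} \right)}$

Introduce a parameter $a$ in the exponent: let $I(a) = \int_{0}^{1} \frac{3 \left(- t^{7} + t^{a}\right)}{4 \log{\left(t \right)}} \, dt$.

Since $\dfrac{\partial}{\partial a}\,t^{a} = t^{a} \ln t$, the $\ln t$ in the denominator cancels and
$$\frac{dI}{da} = \int_{0}^{1} \frac{3}{4} t^{a} \, dt = \frac{3}{4} \left[\frac{t^{a+1}}{a+1}\right]_0^1 = \frac{3}{4 \left(a + 1\right)}.$$

Integrating with respect to $a$ gives $I(a) = \frac{3 \log{\left(a + 1 \right)}}{4} - \frac{9 \log{\left(2 \right)}}{4} + C$.

At $a = 7$ the integrand is identically $0$, so $I(7) = 0$. The closed form gives $0$, hence $C = 0$.

Setting $a = 2$:
$$I = \log{\left(\frac{6^{\frac{3}{4}}}{8} \right)}.$$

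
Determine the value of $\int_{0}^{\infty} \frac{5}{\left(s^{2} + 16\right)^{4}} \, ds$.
$\frac{25 \pi}{524288}$

Begin with the known result
$$J(a) = \int_{0}^{\infty} \frac{5}{a^{2} + s^{2}} \, ds = \frac{5 \pi}{2 a}.$$

Differentiating under the integral sign with respect to $a$,
$$\frac{dJ}{da} = \int_{0}^{\infty} - \frac{10 a}{\left(a^{2} + s^{2}\right)^{2}} \, ds = - \frac{5 \pi}{2 a^{2}},$$
so $\int_{0}^{\infty} \frac{5}{\left(a^{2} + s^{2}\right)^{2}} \, ds = \frac{5 \pi}{4 a^{3}}$.

Repeating — each differentiation of $1/(s^2+a^2)^j$ produces $-2ja/(s^2+a^2)^{j+1}$ — and dividing through by $-2ja$ at each step yields, after $3$ differentiations in total,
$$\int_{0}^{\infty} \frac{5}{\left(a^{2} + s^{2}\right)^{4}} \, ds = \frac{25 \pi}{32 a^{7}}.$$

Setting $a = 4$:
$$I = \frac{25 \pi}{524288}.$$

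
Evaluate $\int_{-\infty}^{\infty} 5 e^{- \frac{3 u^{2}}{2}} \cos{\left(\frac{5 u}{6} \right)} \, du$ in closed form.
$\frac{5 \sqrt{6} \sqrt{\pi}}{3 e^{\frac{25}{216}}}$

Let $b$ denote the cosine frequency and define $I(b) = \int_{-\infty}^{\infty} 5 e^{- \frac{3 u^{2}}{2}} \cos{\left(b u \right)} \, du$.

Differentiating under the integral sign,
$$I'(b) = \int_{-\infty}^{\infty} - 5 u e^{- \frac{3 u^{2}}{2}} \sin{\left(b u \right)} \, du.$$

Integrate $\int_{-\infty}^{\infty} u \sin(b u)\, e^{- \frac{3 u^{2}}{2}}\, du$ by parts with $w = \sin(b u)$ and $dv = u\, e^{- \frac{3 u^{2}}{2}}\, du$, giving $v = - \frac{e^{- \frac{3 u^{2}}{2}}}{3}$. The boundary term vanishes and
$$\int_{-\infty}^{\infty} u \sin(b u)\, e^{- \frac{3 u^{2}}{2}}\, du = \frac{b}{3} \int_{-\infty}^{\infty} \cos(b u)\, e^{- \frac{3 u^{2}}{2}}\, du,$$
so $I'(b) = - \frac{b}{3}\, I(b)$.

This is a separable first-order ODE; solving with the initial condition $I(0) = \int_{-\infty}^{\infty} 5 e^{- \frac{3 u^{2}}{2}}\,du = \frac{5 \sqrt{6} \sqrt{\pi}}{3}$ gives
$$I(b) = \frac{5 \sqrt{6} \sqrt{\pi} e^{- \frac{b^{2}}{6}}}{3}.$$

Setting $b = \frac{5}{6}$:
$$I = \frac{5 \sqrt{6} \sqrt{\pi}}{3 e^{\frac{25}{216}}}.$$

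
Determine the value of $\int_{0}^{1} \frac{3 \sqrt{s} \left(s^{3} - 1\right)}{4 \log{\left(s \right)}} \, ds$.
$\frac{3 \log{\left(3 \right)}}{4}$

Replace the exponent $\frac{7}{2}$ by a parameter $a$: let $I(a) = \int_{0}^{1} \frac{3 \left(- \sqrt{s} + s^{a}\right)}{4 \log{\left(s \right)}} \, ds$.

Since $\dfrac{\partial}{\partial a}\,s^{a} = s^{a} \ln s$, the $\ln s$ in the denominator cancels and
$$\frac{dI}{da} = \int_{0}^{1} \frac{3}{4} s^{a} \, ds = \frac{3}{4} \left[\frac{s^{a+1}}{a+1}\right]_0^1 = \frac{3}{4 \left(a + 1\right)}.$$

Integrating with respect to $a$ gives $I(a) = \log{\left(\frac{2^{\frac{3}{4}} \sqrt[4]{3} \left(a + 1\right)^{\frac{3}{4}}}{3} \right)} + C$.

At $a = \frac{1}{2}$ the integrand is identically $0$, so $I(\frac{1}{2}) = 0$. The closed form gives $0$, hence $C = 0$.

Setting $a = \frac{7}{2}$:
$$I = \frac{3 \log{\left(3 \right)}}{4}.$$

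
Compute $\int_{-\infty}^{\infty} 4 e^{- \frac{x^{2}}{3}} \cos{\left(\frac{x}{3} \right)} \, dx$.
$\frac{4 \sqrt{3} \sqrt{\pi}}{e^{\frac{1}{12}}}$

Treat the cosine frequency as a parameter and define $I(b) = \int_{-\infty}^{\infty} 4 e^{- \frac{x^{2}}{3}} \cos{\left(b x \right)} \, dx$.

Differentiating under the integral sign,
$$I'(b) = \int_{-\infty}^{\infty} - 4 x e^{- \frac{x^{2}}{3}} \sin{\left(b x \right)} \, dx.$$

Integrate $\int_{-\infty}^{\infty} x \sin(b x)\, e^{- \frac{x^{2}}{3}}\, dx$ by parts with $u = \sin(b x)$ and $dv = x\, e^{- \frac{x^{2}}{3}}\, dx$, giving $v = - \frac{3 e^{- \frac{x^{2}}{3}}}{2}$. The boundary term vanishes and
$$\int_{-\infty}^{\infty} x \sin(b x)\, e^{- \frac{x^{2}}{3}}\, dx = \frac{3 b}{2} \int_{-\infty}^{\infty} \cos(b x)\, e^{- \frac{x^{2}}{3}}\, dx,$$
so $I'(b) = - \frac{3 b}{2}\, I(b)$.

This is a separable first-order ODE; solving with the initial condition $I(0) = \int_{-\infty}^{\infty} 4 e^{- \frac{x^{2}}{3}}\,dx = 4 \sqrt{3} \sqrt{\pi}$ gives
$$I(b) = 4 \sqrt{3} \sqrt{\pi} e^{- \frac{3 b^{2}}{4}}.$$

Setting $b = \frac{1}{3}$:
$$I = \frac{4 \sqrt{3} \sqrt{\pi}}{e^{\frac{1}{12}}}.$$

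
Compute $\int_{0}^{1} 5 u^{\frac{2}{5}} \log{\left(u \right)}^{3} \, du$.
$- \frac{18750}{2401}$

Consider the simpler parametrised integral
$$J(a) = \int_{0}^{1} 5 u^{a} \, du = \frac{5}{a + 1}.$$

Differentiating under the integral sign brings down a factor of $\ln u$:
$$\frac{dJ}{da} = \int_{0}^{1} 5 u^{a} \log{\left(u \right)} \, du = - \frac{5}{\left(a + 1\right)^{2}}.$$

Repeating $3$ times in total — each differentiation brings down another $\ln u$ — gives
$$\frac{d^{3}J}{da^{3}} = \int_{0}^{1} 5 u^{a} \log{\left(u \right)}^{3} \, du = - \frac{30}{\left(a + 1\right)^{4}},$$
and the integrand here is exactly the target integrand, so $I = - \frac{30}{\left(a + 1\right)^{4}}$.

Setting $a = \frac{2}{5}$:
$$I = - \frac{18750}{2401}.$$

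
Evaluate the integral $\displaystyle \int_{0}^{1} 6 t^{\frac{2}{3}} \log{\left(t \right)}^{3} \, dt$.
$- \frac{2916}{625}$

Start from the elementary integral
$$J(a) = \int_{0}^{1} 6 t^{a} \, dt = \frac{6}{a + 1}.$$

Differentiating under the integral sign brings down a factor of $\ln t$:
$$\frac{dJ}{da} = \int_{0}^{1} 6 t^{a} \log{\left(t \right)} \, dt = - \frac{6}{\left(a + 1\right)^{2}}.$$

Repeating $3$ times in total — each differentiation brings down another $\ln t$ — gives
$$\frac{d^{3}J}{da^{3}} = \int_{0}^{1} 6 t^{a} \log{\left(t \right)}^{3} \, dt = - \frac{36}{\left(a + 1\right)^{4}},$$
and the integrand here is exactly the target integrand, so $I = - \frac{36}{\left(a + 1\right)^{4}}$.

Setting $a = \frac{2}{3}$:
$$I = - \frac{2916}{625}.$$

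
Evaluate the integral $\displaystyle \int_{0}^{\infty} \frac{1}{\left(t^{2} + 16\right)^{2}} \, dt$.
$\frac{\pi}{256}$

Begin with the known result
$$J(a) = \int_{0}^{\infty} \frac{1}{a^{2} + t^{2}} \, dt = \frac{\pi}{2 a}.$$

Differentiating under the integral sign with respect to $a$,
$$\frac{dJ}{da} = \int_{0}^{\infty} - \frac{2 a}{\left(a^{2} + t^{2}\right)^{2}} \, dt = - \frac{\pi}{2 a^{2}},$$
so $\int_{0}^{\infty} \frac{1}{\left(a^{2} + t^{2}\right)^{2}} \, dt = \frac{\pi}{4 a^{3}}$.

Setting $a = 4$:
$$I = \frac{\pi}{256}.$$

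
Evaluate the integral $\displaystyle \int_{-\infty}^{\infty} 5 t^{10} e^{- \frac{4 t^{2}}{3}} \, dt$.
$\frac{1148175 \sqrt{3} \sqrt{\pi}}{65536}$

Begin with the known integral
$$J(a) = \int_{-\infty}^{\infty} 5 e^{- a t^{2}} \, dt = \frac{5 \sqrt{\pi}}{\sqrt{a}}.$$

Differentiating under the integral sign brings down a factor of $(-t^2)$:
$$\frac{dJ}{da} = \int_{-\infty}^{\infty} - 5 t^{2} e^{- a t^{2}} \, dt = - \frac{5 \sqrt{\pi}}{2 a^{\frac{3}{2}}}.$$

Repeating $5$ times in total — each differentiation brings down another $(-t^2)$ — gives
$$\frac{d^{5}J}{da^{5}} = \int_{-\infty}^{\infty} - 5 t^{10} e^{- a t^{2}} \, dt = - \frac{4725 \sqrt{\pi}}{32 a^{\frac{11}{2}}},$$
and the integrand here is $(-1)^{5}$ times the target integrand, so $I = (-1)^{5}\,\frac{d^{5}J}{da^{5}} = \frac{4725 \sqrt{\pi}}{32 a^{\frac{11}{2}}}$.

Setting $a = \frac{4}{3}$:
$$I = \frac{1148175 \sqrt{3} \sqrt{\pi}}{65536}.$$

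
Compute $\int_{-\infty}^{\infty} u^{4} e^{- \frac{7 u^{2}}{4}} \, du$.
$\frac{24 \sqrt{7} \sqrt{\pi}}{343}$

Begin with the known integral
$$J(a) = \int_{-\infty}^{\infty} e^{- a u^{2}} \, du = \frac{\sqrt{\pi}}{\sqrt{a}}.$$

Differentiating under the integral sign brings down a factor of $(-u^2)$:
$$\frac{dJ}{da} = \int_{-\infty}^{\infty} - u^{2} e^{- a u^{2}} \, du = - \frac{\sqrt{\pi}}{2 a^{\frac{3}{2}}}.$$

Repeating twice in total — each differentiation brings down another $(-u^2)$ — gives
$$\frac{d^{2}J}{da^{2}} = \int_{-\infty}^{\infty} u^{4} e^{- a u^{2}} \, du = \frac{3 \sqrt{\pi}}{4 a^{\frac{5}{2}}},$$
and the integrand here is exactly the target integrand, so $I = \frac{3 \sqrt{\pi}}{4 a^{\frac{5}{2}}}$.

Setting $a = \frac{7}{4}$:
$$I = \frac{24 \sqrt{7} \sqrt{\pi}}{343}.$$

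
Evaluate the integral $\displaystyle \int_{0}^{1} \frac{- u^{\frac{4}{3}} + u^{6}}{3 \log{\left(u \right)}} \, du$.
$\frac{\log{\left(3 \right)}}{3}$

Replace the exponent $6$ by a parameter $a$: let $I(a) = \int_{0}^{1} \frac{- u^{\frac{4}{3}} + u^{a}}{3 \log{\left(u \right)}} \, du$.

Since $\dfrac{\partial}{\partial a}\,u^{a} = u^{a} \ln u$, the $\ln u$ in the denominator cancels and
$$\frac{dI}{da} = \int_{0}^{1} \frac{1}{3} u^{a} \, du = \frac{1}{3} \left[\frac{u^{a+1}}{a+1}\right]_0^1 = \frac{1}{3 \left(a + 1\right)}.$$

Integrating with respect to $a$ gives $I(a) = \frac{\log{\left(a + 1 \right)}}{3} - \frac{\log{\left(7 \right)}}{3} + \frac{\log{\left(3 \right)}}{3} + C$.

At $a = \frac{4}{3}$ the integrand is identically $0$, so $I(\frac{4}{3}) = 0$. The closed form gives $0$, hence $C = 0$.

Setting $a = 6$:
$$I = \frac{\log{\left(3 \right)}}{3}.$$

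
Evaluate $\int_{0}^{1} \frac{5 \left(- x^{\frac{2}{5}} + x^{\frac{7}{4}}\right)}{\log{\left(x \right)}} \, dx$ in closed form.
$- \log{\left(\frac{17210368}{503284375} \right)}$

Replace the exponent $\frac{2}{5}$ by a parameter $a$: let $I(a) = \int_{0}^{1} \frac{5 \left(x^{\frac{7}{4}} - x^{a}\right)}{\log{\left(x \right)}} \, dx$.

Since $\dfrac{\partial}{\partial a}\,x^{a} = x^{a} \ln x$, the $\ln x$ in the denominator cancels and
$$\frac{dI}{da} = \int_{0}^{1} -5 x^{a} \, dx = -5 \left[\frac{x^{a+1}}{a+1}\right]_0^1 = - \frac{5}{a + 1}.$$

Integrating with respect to $a$ gives $I(a) = - \log{\left(\frac{1024 \left(a + 1\right)^{5}}{161051} \right)} + C$.

At $a = \frac{7}{4}$ the integrand is identically $0$, so $I(\frac{7}{4}) = 0$. The closed form gives $0$, hence $C = 0$.

Setting $a = \frac{2}{5}$:
$$I = - \log{\left(\frac{17210368}{503284375} \right)}.$$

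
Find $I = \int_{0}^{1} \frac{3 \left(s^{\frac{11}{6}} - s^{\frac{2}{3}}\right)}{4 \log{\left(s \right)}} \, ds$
$\log{\left(\frac{\sqrt[4]{10} \cdot 17^{\frac{3}{4}}}{10} \right)}$

Consider the one-parameter family: let $I(a) = \int_{0}^{1} \frac{3 \left(s^{\frac{11}{6}} - s^{a}\right)}{4 \log{\left(s \right)}} \, ds$.

Since $\dfrac{\partial}{\partial a}\,s^{a} = s^{a} \ln s$, the $\ln s$ in the denominator cancels and
$$\frac{dI}{da} = \int_{0}^{1} - \frac{3}{4} s^{a} \, ds = - \frac{3}{4} \left[\frac{s^{a+1}}{a+1}\right]_0^1 = - \frac{3}{4 a + 4}.$$

Integrating with respect to $a$ gives $I(a) = - \frac{3 \log{\left(a + 1 \right)}}{4} - \frac{3 \log{\left(6 \right)}}{4} + \frac{3 \log{\left(17 \right)}}{4} + C$.

At $a = \frac{11}{6}$ the integrand is identically $0$, so $I(\frac{11}{6}) = 0$. The closed form gives $0$, hence $C = 0$.

Setting $a = \frac{2}{3}$:
$$I = \log{\left(\frac{\sqrt[4]{10} \cdot 17^{\frac{3}{4}}}{10} \right)}.$$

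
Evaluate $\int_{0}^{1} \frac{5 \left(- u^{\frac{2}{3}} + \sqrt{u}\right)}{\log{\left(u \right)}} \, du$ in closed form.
$- \log{\left(\frac{100000}{59049} \right)}$

Consider the one-parameter family: let $I(a) = \int_{0}^{1} \frac{5 \left(\sqrt{u} - u^{a}\right)}{\log{\left(u \right)}} \, du$.

Since $\dfrac{\partial}{\partial a}\,u^{a} = u^{a} \ln u$, the $\ln u$ in the denominator cancels and
$$\frac{dI}{da} = \int_{0}^{1} -5 u^{a} \, du = -5 \left[\frac{u^{a+1}}{a+1}\right]_0^1 = - \frac{5}{a + 1}.$$

Integrating with respect to $a$ gives $I(a) = - \log{\left(\frac{32 \left(a + 1\right)^{5}}{243} \right)} + C$.

At $a = \frac{1}{2}$ the integrand is identically $0$, so $I(\frac{1}{2}) = 0$. The closed form gives $0$, hence $C = 0$.

Setting $a = \frac{2}{3}$:
$$I = - \log{\left(\frac{100000}{59049} \right)}.$$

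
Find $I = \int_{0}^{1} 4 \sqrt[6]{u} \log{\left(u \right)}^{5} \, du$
$- \frac{22394880}{117649}$

Consider the simpler parametrised integral
$$J(a) = \int_{0}^{1} 4 u^{a} \, du = \frac{4}{a + 1}.$$

Differentiating under the integral sign brings down a factor of $\ln u$:
$$\frac{dJ}{da} = \int_{0}^{1} 4 u^{a} \log{\left(u \right)} \, du = - \frac{4}{\left(a + 1\right)^{2}}.$$

Repeating $5$ times in total — each differentiation brings down another $\ln u$ — gives
$$\frac{d^{5}J}{da^{5}} = \int_{0}^{1} 4 u^{a} \log{\left(u \right)}^{5} \, du = - \frac{480}{\left(a + 1\right)^{6}},$$
and the integrand here is exactly the target integrand, so $I = - \frac{480}{\left(a + 1\right)^{6}}$.

Setting $a = \frac{1}{6}$:
$$I = - \frac{22394880}{117649}.$$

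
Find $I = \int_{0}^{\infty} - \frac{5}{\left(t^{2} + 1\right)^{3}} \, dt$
$- \frac{15 \pi}{16}$

Begin with the known result
$$J(a) = \int_{0}^{\infty} - \frac{5}{a^{2} + t^{2}} \, dt = - \frac{5 \pi}{2 a}.$$

Differentiating under the integral sign with respect to $a$,
$$\frac{dJ}{da} = \int_{0}^{\infty} \frac{10 a}{\left(a^{2} + t^{2}\right)^{2}} \, dt = \frac{5 \pi}{2 a^{2}},$$
so $\int_{0}^{\infty} - \frac{5}{\left(a^{2} + t^{2}\right)^{2}} \, dt = - \frac{5 \pi}{4 a^{3}}$.

Repeating — each differentiation of $1/(t^2+a^2)^j$ produces $-2ja/(t^2+a^2)^{j+1}$ — and dividing through by $-2ja$ at each step yields, after $2$ differentiations in total,
$$\int_{0}^{\infty} - \frac{5}{\left(a^{2} + t^{2}\right)^{3}} \, dt = - \frac{15 \pi}{16 a^{5}}.$$

Setting $a = 1$:
$$I = - \frac{15 \pi}{16}.$$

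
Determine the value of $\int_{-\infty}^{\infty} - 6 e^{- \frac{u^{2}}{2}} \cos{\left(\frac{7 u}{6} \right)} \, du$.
$- \frac{6 \sqrt{2} \sqrt{\pi}}{e^{\frac{49}{72}}}$

Define $I(b) = \int_{-\infty}^{\infty} - 6 e^{- \frac{u^{2}}{2}} \cos{\left(b u \right)} \, du$.

Differentiating under the integral sign,
$$I'(b) = \int_{-\infty}^{\infty} 6 u e^{- \frac{u^{2}}{2}} \sin{\left(b u \right)} \, du.$$

Integrate $\int_{-\infty}^{\infty} u \sin(b u)\, e^{- \frac{u^{2}}{2}}\, du$ by parts with $w = \sin(b u)$ and $dv = u\, e^{- \frac{u^{2}}{2}}\, du$, giving $v = - e^{- \frac{u^{2}}{2}}$. The boundary term vanishes and
$$\int_{-\infty}^{\infty} u \sin(b u)\, e^{- \frac{u^{2}}{2}}\, du = b \int_{-\infty}^{\infty} \cos(b u)\, e^{- \frac{u^{2}}{2}}\, du,$$
so $I'(b) = - b\, I(b)$.

This is a separable first-order ODE; solving with the initial condition $I(0) = \int_{-\infty}^{\infty} - 6 e^{- \frac{u^{2}}{2}}\,du = - 6 \sqrt{2} \sqrt{\pi}$ gives
$$I(b) = - 6 \sqrt{2} \sqrt{\pi} e^{- \frac{b^{2}}{2}}.$$

Setting $b = \frac{7}{6}$:
$$I = - \frac{6 \sqrt{2} \sqrt{\pi}}{e^{\frac{49}{72}}}.$$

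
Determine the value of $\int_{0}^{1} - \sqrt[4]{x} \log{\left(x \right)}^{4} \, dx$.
$- \frac{24576}{3125}$

Consider the simpler parametrised integral
$$J(a) = \int_{0}^{1} - x^{a} \, dx = - \frac{1}{a + 1}.$$

Differentiating under the integral sign brings down a factor of $\ln x$:
$$\frac{dJ}{da} = \int_{0}^{1} - x^{a} \log{\left(x \right)} \, dx = \frac{1}{\left(a + 1\right)^{2}}.$$

Repeating $4$ times in total — each differentiation brings down another $\ln x$ — gives
$$\frac{d^{4}J}{da^{4}} = \int_{0}^{1} - x^{a} \log{\left(x \right)}^{4} \, dx = - \frac{24}{\left(a + 1\right)^{5}},$$
and the integrand here is exactly the target integrand, so $I = - \frac{24}{\left(a + 1\right)^{5}}$.

Setting $a = \frac{1}{4}$:
$$I = - \frac{24576}{3125}.$$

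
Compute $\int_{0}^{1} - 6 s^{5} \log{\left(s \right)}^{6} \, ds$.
$- \frac{5}{324}$

Start from the elementary integral
$$J(a) = \int_{0}^{1} - 6 s^{a} \, ds = - \frac{6}{a + 1}.$$

Differentiating under the integral sign brings down a factor of $\ln s$:
$$\frac{dJ}{da} = \int_{0}^{1} - 6 s^{a} \log{\left(s \right)} \, ds = \frac{6}{\left(a + 1\right)^{2}}.$$

Repeating $6$ times in total — each differentiation brings down another $\ln s$ — gives
$$\frac{d^{6}J}{da^{6}} = \int_{0}^{1} - 6 s^{a} \log{\left(s \right)}^{6} \, ds = - \frac{4320}{\left(a + 1\right)^{7}},$$
and the integrand here is exactly the target integrand, so $I = - \frac{4320}{\left(a + 1\right)^{7}}$.

Setting $a = 5$:
$$I = - \frac{5}{324}.$$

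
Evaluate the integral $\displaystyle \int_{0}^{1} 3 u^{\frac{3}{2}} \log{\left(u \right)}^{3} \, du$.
$- \frac{288}{625}$

Start from the elementary integral
$$J(a) = \int_{0}^{1} 3 u^{a} \, du = \frac{3}{a + 1}.$$

Differentiating under the integral sign brings down a factor of $\ln u$:
$$\frac{dJ}{da} = \int_{0}^{1} 3 u^{a} \log{\left(u \right)} \, du = - \frac{3}{\left(a + 1\right)^{2}}.$$

Repeating $3$ times in total — each differentiation brings down another $\ln u$ — gives
$$\frac{d^{3}J}{da^{3}} = \int_{0}^{1} 3 u^{a} \log{\left(u \right)}^{3} \, du = - \frac{18}{\left(a + 1\right)^{4}},$$
and the integrand here is exactly the target integrand, so $I = - \frac{18}{\left(a + 1\right)^{4}}$.

Setting $a = \frac{3}{2}$:
$$I = - \frac{288}{625}.$$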